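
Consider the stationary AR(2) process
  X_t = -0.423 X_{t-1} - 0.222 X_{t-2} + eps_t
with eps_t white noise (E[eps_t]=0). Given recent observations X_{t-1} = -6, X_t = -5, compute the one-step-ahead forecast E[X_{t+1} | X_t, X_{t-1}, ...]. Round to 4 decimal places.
E[X_{t+1} \mid \mathcal F_t] = 3.4470

For an AR(p) model X_t = c + sum_i phi_i X_{t-i} + eps_t, the
one-step-ahead conditional mean is
  E[X_{t+1} | X_t, ...] = c + sum_i phi_i X_{t+1-i}.
Substitute known values:
  E[X_{t+1} | ...] = (-0.423) * (-5) + (-0.222) * (-6)
                   = 3.4470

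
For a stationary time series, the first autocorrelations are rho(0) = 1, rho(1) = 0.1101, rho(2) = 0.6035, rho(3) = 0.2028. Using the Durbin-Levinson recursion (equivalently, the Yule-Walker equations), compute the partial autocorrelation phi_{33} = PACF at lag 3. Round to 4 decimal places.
\phi_{33} = 0.1739

The PACF at lag k is phi_{kk}, the last component of the solution
to the Yule-Walker system G_k phi = r_k where
  (G_k)_{ij} = rho(|i - j|), (r_k)_i = rho(i), i,j = 1..k.
Equivalently, Durbin-Levinson gives phi_{kk} iteratively:
  phi_{11} = rho(1)
  phi_{kk} = [rho(k) - sum_{j=1..k-1} phi_{k-1,j} rho(k-j)]
            / [1 - sum_{j=1..k-1} phi_{k-1,j} rho(j)],
  phi_{k,j} = phi_{k-1,j} - phi_{kk} phi_{k-1,k-j},  j = 1..k-1.
Step k = 1:
  phi_11 = rho(1) = 0.1101.
Step k = 2:
  phi_22 = [rho(2) - phi_11 rho(1)] / [1 - phi_11 rho(1)] = [0.6035 - (0.1101)(0.1101)] / [1 - (0.1101)(0.1101)]
         = 0.59137799 / 0.98787799 = 0.598635.
  Update: phi_21 = phi_11 - phi_22 phi_11 = 0.1101 - (0.598635)(0.1101) = 0.04419.
Step k = 3:
  phi_33 = [rho(3) - phi_21 rho(2) - phi_22 rho(1)] / [1 - phi_21 rho(1) - phi_22 rho(2)]
    numerator   = 0.2028 - (0.04419)(0.6035) - (0.598635)(0.1101) = 0.11022146
    denominator = 1 - (0.04419)(0.1101) - (0.598635)(0.6035) = 0.63385864
  phi_33 = 0.11022146 / 0.63385864 = 0.1739.
Therefore phi_{33} = 0.1739.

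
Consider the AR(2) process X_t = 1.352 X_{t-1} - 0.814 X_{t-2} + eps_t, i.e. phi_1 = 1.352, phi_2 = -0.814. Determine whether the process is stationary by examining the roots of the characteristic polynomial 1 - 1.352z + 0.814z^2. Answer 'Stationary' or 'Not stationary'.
\text{Stationary}

The AR(p) characteristic polynomial is P(z) = 1 - 1.352z + 0.814z^2.
Stationarity requires all roots to lie outside the unit circle, i.e. |z| > 1 for every root.
Set 1 + (-1.352) z + (0.814) z^2 = 0, i.e. a z^2 + b z + c = 0 with a = 0.814, b = -1.352, c = 1.
Discriminant D = b^2 - 4ac = (-1.352)^2 - 4*(0.814)*1 = 1.827904 - (3.256) = -1.428096.
D < 0, so the roots are the complex-conjugate pair z = (-b +/- i sqrt(-D)) / (2a) = 0.8305 +/- 0.734i.
For a conjugate pair |z|^2 = z * conj(z) = (product of roots) = c/a = 1/(0.814) = 1.228501, so |z| = sqrt(1.228501) = 1.1084 for both roots.
Moduli of all roots: 1.1084, 1.1084.
All moduli strictly greater than 1? Yes.
Verdict: Stationary.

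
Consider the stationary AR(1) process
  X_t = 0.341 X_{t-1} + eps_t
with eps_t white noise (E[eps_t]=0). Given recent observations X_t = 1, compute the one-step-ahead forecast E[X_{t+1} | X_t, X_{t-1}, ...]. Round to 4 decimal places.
E[X_{t+1} \mid \mathcal F_t] = 0.3410

For an AR(p) model X_t = c + sum_i phi_i X_{t-i} + eps_t, the
one-step-ahead conditional mean is
  E[X_{t+1} | X_t, ...] = c + sum_i phi_i X_{t+1-i}.
Substitute known values:
  E[X_{t+1} | ...] = (0.341) * (1)
                   = 0.3410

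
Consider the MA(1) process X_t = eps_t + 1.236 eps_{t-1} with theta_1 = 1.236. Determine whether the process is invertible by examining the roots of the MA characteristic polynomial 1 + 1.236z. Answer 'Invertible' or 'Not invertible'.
\text{Not invertible}

The MA(q) characteristic polynomial is P(z) = 1 + 1.236z.
Invertibility requires all roots to lie outside the unit circle, i.e. |z| > 1 for every root.
This is linear in z: 1 + (1.236) z = 0  =>  z = -1/(1.236) = -0.809061,  |z| = 0.809061.
Moduli of all roots: 0.8091.
All moduli strictly greater than 1? No.
Verdict: Not invertible.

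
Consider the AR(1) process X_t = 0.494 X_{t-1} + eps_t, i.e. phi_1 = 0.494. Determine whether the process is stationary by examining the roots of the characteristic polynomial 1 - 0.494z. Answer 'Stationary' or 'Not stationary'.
\text{Stationary}

The AR(p) characteristic polynomial is P(z) = 1 - 0.494z.
Stationarity requires all roots to lie outside the unit circle, i.e. |z| > 1 for every root.
This is linear in z: 1 + (-0.494) z = 0  =>  z = -1/(-0.494) = 2.024291,  |z| = 2.024291.
Moduli of all roots: 2.0243.
All moduli strictly greater than 1? Yes.
Verdict: Stationary.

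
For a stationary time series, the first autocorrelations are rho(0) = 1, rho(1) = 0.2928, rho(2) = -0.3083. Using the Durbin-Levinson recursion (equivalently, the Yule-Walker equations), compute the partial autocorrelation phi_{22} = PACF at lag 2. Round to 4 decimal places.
\phi_{22} = -0.4310

The PACF at lag k is phi_{kk}, the last component of the solution
to the Yule-Walker system G_k phi = r_k where
  (G_k)_{ij} = rho(|i - j|), (r_k)_i = rho(i), i,j = 1..k.
Equivalently, Durbin-Levinson gives phi_{kk} iteratively:
  phi_{11} = rho(1)
  phi_{kk} = [rho(k) - sum_{j=1..k-1} phi_{k-1,j} rho(k-j)]
            / [1 - sum_{j=1..k-1} phi_{k-1,j} rho(j)],
  phi_{k,j} = phi_{k-1,j} - phi_{kk} phi_{k-1,k-j},  j = 1..k-1.
Step k = 1:
  phi_11 = rho(1) = 0.2928.
Step k = 2:
  phi_22 = [rho(2) - phi_11 rho(1)] / [1 - phi_11 rho(1)] = [-0.3083 - (0.2928)(0.2928)] / [1 - (0.2928)(0.2928)]
         = -0.39403184 / 0.91426816 = -0.431.
Therefore phi_{22} = -0.4310.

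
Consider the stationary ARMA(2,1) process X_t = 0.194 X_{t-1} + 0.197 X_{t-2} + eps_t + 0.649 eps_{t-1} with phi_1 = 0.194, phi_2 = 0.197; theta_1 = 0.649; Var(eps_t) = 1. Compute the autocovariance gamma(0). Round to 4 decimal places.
\gamma(0) = 1.9167

Multiply the model equation by X_{t-k} and take expectations. With theta_0 = psi_0 = 1 and psi_j the MA(infinity) weights, this gives
  gamma(k) - sum_i phi_i gamma(k-i) = c_k,
  c_k = sigma^2 * sum_{j=k..q} theta_j psi_{j-k}   (c_k = 0 for k > q),
using gamma(-m) = gamma(m).
psi-weights needed (psi_j = theta_j + sum_i phi_i psi_{j-i}):
  psi_1 = theta_1 + phi_1 = 0.649 + (0.194) = 0.843
Right-hand sides:
  c_0 = sigma^2 (1 + theta_1 psi_1) = 1 * (1 + (0.649)(0.843)) = 1 * 1.547107 = 1.547107
  c_1 = sigma^2 theta_1 = 1 * (0.649) = 0.649
  c_2 = 0
Equations for k = 0, 1, 2 (AR order 2, c_2 = 0):
  (E0) gamma(0) = phi_1 gamma(1) + phi_2 gamma(2) + c_0
  (E1) gamma(1) = phi_1 gamma(0) + phi_2 gamma(1) + c_1
  (E2) gamma(2) = phi_1 gamma(1) + phi_2 gamma(0)
From (E1): gamma(1) = A gamma(0) + B with
  A = phi_1 / (1 - phi_2) = 0.194 / 0.803 = 0.241594,   B = c_1 / (1 - phi_2) = 0.649 / 0.803 = 0.808219.
Insert (E2) into (E0): gamma(0) (1 - phi_2^2) = phi_1 (1 + phi_2) gamma(1) + c_0.
  phi_1 (1 + phi_2) = (0.194)(1.197) = 0.232218,   1 - phi_2^2 = 0.961191.
Replace gamma(1) by A gamma(0) + B and collect gamma(0):
  gamma(0) [0.961191 - (0.232218)(0.241594)] = (0.232218)(0.808219) + 1.547107
  gamma(0) * 0.905089 = 1.73479
  gamma(0) = 1.73479 / 0.905089 = 1.916708.
Therefore gamma(0) = 1.9167 (to 4 decimal places).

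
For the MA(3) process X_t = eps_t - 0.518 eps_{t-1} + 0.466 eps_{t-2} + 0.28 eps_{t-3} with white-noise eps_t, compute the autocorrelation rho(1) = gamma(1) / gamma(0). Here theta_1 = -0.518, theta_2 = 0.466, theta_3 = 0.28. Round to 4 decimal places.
\rho(1) = -0.4021

For an MA(q) process with theta_0 = 1, the autocovariance is
  gamma(k) = sigma^2 * sum_{i=0..q-k} theta_i * theta_{i+k},
and rho(k) = gamma(k) / gamma(0). Sigma^2 cancels.
  numerator   = (1)*(-0.518) + (-0.518)*(0.466) + (0.466)*(0.28) = -0.628908.
  denominator = (1)^2 + (-0.518)^2 + (0.466)^2 + (0.28)^2 = 1.56388.
  rho(1) = -0.628908 / 1.56388 = -0.4021.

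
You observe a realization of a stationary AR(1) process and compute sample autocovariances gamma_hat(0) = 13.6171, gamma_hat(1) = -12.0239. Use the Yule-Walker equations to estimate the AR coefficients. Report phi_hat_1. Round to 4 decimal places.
\hat\phi_{1} = -0.8830

The Yule-Walker equations for an AR(p) process read, in matrix form,
  Gamma_p phi = r_p,   with   (Gamma_p)_{ij} = gamma(|i - j|),
                       (r_p)_i = gamma(i),   i,j = 1..p.
Substitute the sample gammas (Toeplitz matrix and right-hand side of size 1):
  Gamma_p = [[13.6171]]
  r_p     = [-12.0239]
With p = 1 this is the single equation gamma(0) phi_1 = gamma(1):
  phi_hat_1 = gamma(1) / gamma(0) = -12.0239 / 13.6171 = -0.8830.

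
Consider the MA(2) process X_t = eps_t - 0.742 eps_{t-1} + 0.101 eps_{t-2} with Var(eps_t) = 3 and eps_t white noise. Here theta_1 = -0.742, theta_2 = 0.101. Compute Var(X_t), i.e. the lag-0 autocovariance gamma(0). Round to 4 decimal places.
\gamma(0) = 4.6823

For an MA(q) process X_t = eps_t + sum_i theta_i eps_{t-i} with
Var(eps_t) = sigma^2, the variance is
  gamma(0) = sigma^2 * (1 + sum_i theta_i^2).
  sum_i theta_i^2 = (-0.742)^2 + (0.101)^2 = 0.550564 + 0.010201 = 0.560765.
  gamma(0) = 3 * (1 + 0.560765) = 3 * 1.560765 = 4.682295, which rounds to 4.6823.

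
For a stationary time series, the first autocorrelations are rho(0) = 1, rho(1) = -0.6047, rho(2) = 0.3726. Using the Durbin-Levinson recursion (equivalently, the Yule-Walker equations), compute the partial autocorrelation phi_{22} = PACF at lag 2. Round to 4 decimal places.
\phi_{22} = 0.0109

The PACF at lag k is phi_{kk}, the last component of the solution
to the Yule-Walker system G_k phi = r_k where
  (G_k)_{ij} = rho(|i - j|), (r_k)_i = rho(i), i,j = 1..k.
Equivalently, Durbin-Levinson gives phi_{kk} iteratively:
  phi_{11} = rho(1)
  phi_{kk} = [rho(k) - sum_{j=1..k-1} phi_{k-1,j} rho(k-j)]
            / [1 - sum_{j=1..k-1} phi_{k-1,j} rho(j)],
  phi_{k,j} = phi_{k-1,j} - phi_{kk} phi_{k-1,k-j},  j = 1..k-1.
Step k = 1:
  phi_11 = rho(1) = -0.6047.
Step k = 2:
  phi_22 = [rho(2) - phi_11 rho(1)] / [1 - phi_11 rho(1)] = [0.3726 - (-0.6047)(-0.6047)] / [1 - (-0.6047)(-0.6047)]
         = 0.00693791 / 0.63433791 = 0.0109.
Therefore phi_{22} = 0.0109.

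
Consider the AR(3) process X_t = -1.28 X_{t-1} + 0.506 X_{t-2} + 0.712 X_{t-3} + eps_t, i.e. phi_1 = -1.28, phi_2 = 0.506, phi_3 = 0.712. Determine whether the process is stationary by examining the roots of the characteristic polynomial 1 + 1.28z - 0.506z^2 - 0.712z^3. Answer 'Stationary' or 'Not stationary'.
\text{Not stationary}

The AR(p) characteristic polynomial is P(z) = 1 + 1.28z - 0.506z^2 - 0.712z^3.
Stationarity requires all roots to lie outside the unit circle, i.e. |z| > 1 for every root.
Degree 3: look for a simple real root z0 first, then factor out (1 - z/z0) and solve the remaining quadratic.
Testing z0 = -1.25: P(-1.25) = 1 + (1.28)(-1.25) + (-0.506)(-1.25)^2 + (-0.712)(-1.25)^3
  = 1 + (-1.6) + (-0.790625) + (1.390625) = 0.  So z_0 = -1.25 is a root, |z_0| = 1.25.
Divide out the factor (1 + 0.8 z) = (1 - z/z0) (since 1/z0 = -0.8):
  P(z) = (1 + 0.8 z)(1 + (0.48) z + (-0.89) z^2)
  [check: z-coef 0.48 - (-0.8) = 1.28; z^2-coef -0.89 - (-0.8)(0.48) = -0.506; z^3-coef -(-0.8)(-0.89) = -0.712.]
Remaining roots from the quadratic factor 1 + (0.48) z + (-0.89) z^2:
  Set 1 + (0.48) z + (-0.89) z^2 = 0, i.e. a z^2 + b z + c = 0 with a = -0.89, b = 0.48, c = 1.
  Discriminant D = b^2 - 4ac = (0.48)^2 - 4*(-0.89)*1 = 0.2304 - (-3.56) = 3.7904.
  D >= 0, so the roots are real: z = (-b +/- sqrt(D)) / (2a) = (-0.48 +/- 1.946895) / (-1.78).
    z_1 = (-0.48 + 1.946895) / (-1.78) = -0.8241,   |z_1| = 0.8241.
    z_2 = (-0.48 - 1.946895) / (-1.78) = 1.3634,   |z_2| = 1.3634.
Moduli of all roots: 1.2500, 0.8241, 1.3634.
All moduli strictly greater than 1? No.
Verdict: Not stationary.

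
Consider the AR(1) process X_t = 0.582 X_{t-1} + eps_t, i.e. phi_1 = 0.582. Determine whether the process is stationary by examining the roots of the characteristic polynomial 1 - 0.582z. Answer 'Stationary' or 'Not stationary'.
\text{Stationary}

The AR(p) characteristic polynomial is P(z) = 1 - 0.582z.
Stationarity requires all roots to lie outside the unit circle, i.e. |z| > 1 for every root.
This is linear in z: 1 + (-0.582) z = 0  =>  z = -1/(-0.582) = 1.718213,  |z| = 1.718213.
Moduli of all roots: 1.7182.
All moduli strictly greater than 1? Yes.
Verdict: Stationary.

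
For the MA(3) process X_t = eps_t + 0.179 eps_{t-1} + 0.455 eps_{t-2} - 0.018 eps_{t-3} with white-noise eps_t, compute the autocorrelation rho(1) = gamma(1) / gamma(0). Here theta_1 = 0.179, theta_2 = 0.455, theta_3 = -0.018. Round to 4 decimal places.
\rho(1) = 0.2035

For an MA(q) process with theta_0 = 1, the autocovariance is
  gamma(k) = sigma^2 * sum_{i=0..q-k} theta_i * theta_{i+k},
and rho(k) = gamma(k) / gamma(0). Sigma^2 cancels.
  numerator   = (1)*(0.179) + (0.179)*(0.455) + (0.455)*(-0.018) = 0.252255.
  denominator = (1)^2 + (0.179)^2 + (0.455)^2 + (-0.018)^2 = 1.23939.
  rho(1) = 0.252255 / 1.23939 = 0.2035.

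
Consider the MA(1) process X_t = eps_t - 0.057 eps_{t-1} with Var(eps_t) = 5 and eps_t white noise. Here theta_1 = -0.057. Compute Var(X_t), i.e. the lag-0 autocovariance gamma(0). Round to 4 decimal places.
\gamma(0) = 5.0162

For an MA(q) process X_t = eps_t + sum_i theta_i eps_{t-i} with
Var(eps_t) = sigma^2, the variance is
  gamma(0) = sigma^2 * (1 + sum_i theta_i^2).
  sum_i theta_i^2 = (-0.057)^2 = 0.003249.
  gamma(0) = 5 * (1 + 0.003249) = 5 * 1.003249 = 5.016245, which rounds to 5.0162.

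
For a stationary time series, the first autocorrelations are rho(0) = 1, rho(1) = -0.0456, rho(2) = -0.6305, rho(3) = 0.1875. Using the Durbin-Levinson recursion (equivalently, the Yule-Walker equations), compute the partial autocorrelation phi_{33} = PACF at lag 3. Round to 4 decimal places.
\phi_{33} = 0.1870

The PACF at lag k is phi_{kk}, the last component of the solution
to the Yule-Walker system G_k phi = r_k where
  (G_k)_{ij} = rho(|i - j|), (r_k)_i = rho(i), i,j = 1..k.
Equivalently, Durbin-Levinson gives phi_{kk} iteratively:
  phi_{11} = rho(1)
  phi_{kk} = [rho(k) - sum_{j=1..k-1} phi_{k-1,j} rho(k-j)]
            / [1 - sum_{j=1..k-1} phi_{k-1,j} rho(j)],
  phi_{k,j} = phi_{k-1,j} - phi_{kk} phi_{k-1,k-j},  j = 1..k-1.
Step k = 1:
  phi_11 = rho(1) = -0.0456.
Step k = 2:
  phi_22 = [rho(2) - phi_11 rho(1)] / [1 - phi_11 rho(1)] = [-0.6305 - (-0.0456)(-0.0456)] / [1 - (-0.0456)(-0.0456)]
         = -0.63257936 / 0.99792064 = -0.633897.
  Update: phi_21 = phi_11 - phi_22 phi_11 = -0.0456 - (-0.633897)(-0.0456) = -0.074506.
Step k = 3:
  phi_33 = [rho(3) - phi_21 rho(2) - phi_22 rho(1)] / [1 - phi_21 rho(1) - phi_22 rho(2)]
    numerator   = 0.1875 - (-0.074506)(-0.6305) - (-0.633897)(-0.0456) = 0.11161842
    denominator = 1 - (-0.074506)(-0.0456) - (-0.633897)(-0.6305) = 0.59693019
  phi_33 = 0.11161842 / 0.59693019 = 0.187.
Therefore phi_{33} = 0.1870.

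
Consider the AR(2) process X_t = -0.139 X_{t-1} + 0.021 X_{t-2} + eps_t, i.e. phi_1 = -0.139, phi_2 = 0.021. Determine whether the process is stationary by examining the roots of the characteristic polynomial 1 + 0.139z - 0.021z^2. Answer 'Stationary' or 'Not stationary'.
\text{Stationary}

The AR(p) characteristic polynomial is P(z) = 1 + 0.139z - 0.021z^2.
Stationarity requires all roots to lie outside the unit circle, i.e. |z| > 1 for every root.
Set 1 + (0.139) z + (-0.021) z^2 = 0, i.e. a z^2 + b z + c = 0 with a = -0.021, b = 0.139, c = 1.
Discriminant D = b^2 - 4ac = (0.139)^2 - 4*(-0.021)*1 = 0.019321 - (-0.084) = 0.103321.
D >= 0, so the roots are real: z = (-b +/- sqrt(D)) / (2a) = (-0.139 +/- 0.321436) / (-0.042).
  z_1 = (-0.139 + 0.321436) / (-0.042) = -4.3437,   |z_1| = 4.3437.
  z_2 = (-0.139 - 0.321436) / (-0.042) = 10.9628,   |z_2| = 10.9628.
Moduli of all roots: 4.3437, 10.9628.
All moduli strictly greater than 1? Yes.
Verdict: Stationary.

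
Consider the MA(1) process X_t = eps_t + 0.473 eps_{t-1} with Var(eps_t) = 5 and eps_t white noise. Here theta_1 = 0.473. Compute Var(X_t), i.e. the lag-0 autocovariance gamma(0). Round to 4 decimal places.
\gamma(0) = 6.1186

For an MA(q) process X_t = eps_t + sum_i theta_i eps_{t-i} with
Var(eps_t) = sigma^2, the variance is
  gamma(0) = sigma^2 * (1 + sum_i theta_i^2).
  sum_i theta_i^2 = (0.473)^2 = 0.223729.
  gamma(0) = 5 * (1 + 0.223729) = 5 * 1.223729 = 6.118645, which rounds to 6.1186.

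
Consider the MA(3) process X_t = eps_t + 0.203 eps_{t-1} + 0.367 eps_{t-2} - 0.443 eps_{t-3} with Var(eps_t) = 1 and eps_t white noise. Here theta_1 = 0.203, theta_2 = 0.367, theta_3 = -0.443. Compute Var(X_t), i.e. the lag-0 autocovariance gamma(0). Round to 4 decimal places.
\gamma(0) = 1.3721

For an MA(q) process X_t = eps_t + sum_i theta_i eps_{t-i} with
Var(eps_t) = sigma^2, the variance is
  gamma(0) = sigma^2 * (1 + sum_i theta_i^2).
  sum_i theta_i^2 = (0.203)^2 + (0.367)^2 + (-0.443)^2 = 0.041209 + 0.134689 + 0.196249 = 0.372147.
  gamma(0) = 1 * (1 + 0.372147) = 1 * 1.372147 = 1.372147, which rounds to 1.3721.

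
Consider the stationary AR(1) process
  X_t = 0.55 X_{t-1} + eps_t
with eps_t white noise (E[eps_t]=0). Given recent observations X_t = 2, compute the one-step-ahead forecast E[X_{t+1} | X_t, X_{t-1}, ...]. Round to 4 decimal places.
E[X_{t+1} \mid \mathcal F_t] = 1.1000

For an AR(p) model X_t = c + sum_i phi_i X_{t-i} + eps_t, the
one-step-ahead conditional mean is
  E[X_{t+1} | X_t, ...] = c + sum_i phi_i X_{t+1-i}.
Substitute known values:
  E[X_{t+1} | ...] = (0.55) * (2)
                   = 1.1000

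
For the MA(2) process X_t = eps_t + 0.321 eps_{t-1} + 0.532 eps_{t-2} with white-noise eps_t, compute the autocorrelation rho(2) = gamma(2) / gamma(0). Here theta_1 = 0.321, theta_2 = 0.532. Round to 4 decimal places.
\rho(2) = 0.3838

For an MA(q) process with theta_0 = 1, the autocovariance is
  gamma(k) = sigma^2 * sum_{i=0..q-k} theta_i * theta_{i+k},
and rho(k) = gamma(k) / gamma(0). Sigma^2 cancels.
  numerator   = (1)*(0.532) = 0.532.
  denominator = (1)^2 + (0.321)^2 + (0.532)^2 = 1.386065.
  rho(2) = 0.532 / 1.386065 = 0.3838.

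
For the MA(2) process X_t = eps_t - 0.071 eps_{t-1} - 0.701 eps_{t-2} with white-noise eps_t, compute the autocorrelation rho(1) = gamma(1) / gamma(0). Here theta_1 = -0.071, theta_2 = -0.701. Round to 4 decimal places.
\rho(1) = -0.0142

For an MA(q) process with theta_0 = 1, the autocovariance is
  gamma(k) = sigma^2 * sum_{i=0..q-k} theta_i * theta_{i+k},
and rho(k) = gamma(k) / gamma(0). Sigma^2 cancels.
  numerator   = (1)*(-0.071) + (-0.071)*(-0.701) = -0.021229.
  denominator = (1)^2 + (-0.071)^2 + (-0.701)^2 = 1.496442.
  rho(1) = -0.021229 / 1.496442 = -0.0142.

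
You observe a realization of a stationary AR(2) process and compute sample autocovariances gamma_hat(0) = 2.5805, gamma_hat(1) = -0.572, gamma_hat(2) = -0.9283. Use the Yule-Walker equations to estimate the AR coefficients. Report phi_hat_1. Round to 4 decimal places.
\hat\phi_{1} = -0.3170

The Yule-Walker equations for an AR(p) process read, in matrix form,
  Gamma_p phi = r_p,   with   (Gamma_p)_{ij} = gamma(|i - j|),
                       (r_p)_i = gamma(i),   i,j = 1..p.
Substitute the sample gammas (Toeplitz matrix and right-hand side of size 2):
  Gamma_p = [[2.5805, -0.572], [-0.572, 2.5805]]
  r_p     = [-0.572, -0.9283]
Written out:
  2.5805 phi_1 - 0.572 phi_2 = -0.572
  -0.572 phi_1 + 2.5805 phi_2 = -0.9283
Solve by Cramer's rule:
  det = gamma(0)^2 - gamma(1)^2 = (2.5805)^2 - (-0.572)^2 = 6.65898025 - 0.327184 = 6.33179625
  phi_hat_1 = [gamma(1) gamma(0) - gamma(1) gamma(2)] / det = [(-0.572)(2.5805) - (-0.572)(-0.9283)] / 6.33179625 = -2.0070336 / 6.33179625 = -0.317
  phi_hat_2 = [gamma(0) gamma(2) - gamma(1)^2] / det = [(2.5805)(-0.9283) - (-0.572)^2] / 6.33179625 = -2.72266215 / 6.33179625 = -0.43
So phi_hat = [-0.3170, -0.4300].
Therefore phi_hat_1 = -0.3170.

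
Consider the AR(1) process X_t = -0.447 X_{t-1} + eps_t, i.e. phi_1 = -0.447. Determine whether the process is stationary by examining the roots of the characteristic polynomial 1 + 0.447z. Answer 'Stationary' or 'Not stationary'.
\text{Stationary}

The AR(p) characteristic polynomial is P(z) = 1 + 0.447z.
Stationarity requires all roots to lie outside the unit circle, i.e. |z| > 1 for every root.
This is linear in z: 1 + (0.447) z = 0  =>  z = -1/(0.447) = -2.237136,  |z| = 2.237136.
Moduli of all roots: 2.2371.
All moduli strictly greater than 1? Yes.
Verdict: Stationary.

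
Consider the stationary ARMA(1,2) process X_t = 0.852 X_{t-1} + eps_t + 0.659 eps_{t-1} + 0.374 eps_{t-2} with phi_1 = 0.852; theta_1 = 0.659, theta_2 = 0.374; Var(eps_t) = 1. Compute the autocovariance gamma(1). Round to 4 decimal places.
\gamma(1) = 12.6010

Multiply the model equation by X_{t-k} and take expectations. With theta_0 = psi_0 = 1 and psi_j the MA(infinity) weights, this gives
  gamma(k) - sum_i phi_i gamma(k-i) = c_k,
  c_k = sigma^2 * sum_{j=k..q} theta_j psi_{j-k}   (c_k = 0 for k > q),
using gamma(-m) = gamma(m).
psi-weights needed (psi_j = theta_j + sum_i phi_i psi_{j-i}):
  psi_1 = theta_1 + phi_1 = 0.659 + (0.852) = 1.511
  psi_2 = theta_2 + phi_1 psi_1 = 0.374 + (0.852)(1.511) = 1.661372
Right-hand sides:
  c_0 = sigma^2 (1 + theta_1 psi_1 + theta_2 psi_2) = 1 * (1 + (0.659)(1.511) + (0.374)(1.661372)) = 1 * 2.617102 = 2.617102
  c_1 = sigma^2 (theta_1 + theta_2 psi_1) = 1 * (0.659 + (0.374)(1.511)) = 1.224114
  c_2 = sigma^2 theta_2 = 1 * (0.374) = 0.374
Equations for k = 0 and k = 1 (AR order 1):
  gamma(0) = phi_1 gamma(1) + c_0
  gamma(1) = phi_1 gamma(0) + c_1
Substituting the second into the first: gamma(0) (1 - phi_1^2) = c_0 + phi_1 c_1, so
  gamma(0) = (c_0 + phi_1 c_1) / (1 - phi_1^2) = (2.617102 + (0.852)(1.224114)) / (1 - (0.852)^2) = 3.660047 / 0.274096 = 13.353158.
  gamma(1) = phi_1 gamma(0) + c_1 = (0.852)(13.353158) + (1.224114) = 12.601005.
Therefore gamma(1) = 12.6010 (to 4 decimal places).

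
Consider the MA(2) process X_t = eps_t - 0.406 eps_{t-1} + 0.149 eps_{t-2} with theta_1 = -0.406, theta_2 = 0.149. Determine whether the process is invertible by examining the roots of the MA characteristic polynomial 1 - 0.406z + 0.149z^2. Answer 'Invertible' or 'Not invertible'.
\text{Invertible}

The MA(q) characteristic polynomial is P(z) = 1 - 0.406z + 0.149z^2.
Invertibility requires all roots to lie outside the unit circle, i.e. |z| > 1 for every root.
Set 1 + (-0.406) z + (0.149) z^2 = 0, i.e. a z^2 + b z + c = 0 with a = 0.149, b = -0.406, c = 1.
Discriminant D = b^2 - 4ac = (-0.406)^2 - 4*(0.149)*1 = 0.164836 - (0.596) = -0.431164.
D < 0, so the roots are the complex-conjugate pair z = (-b +/- i sqrt(-D)) / (2a) = 1.3624 +/- 2.2035i.
For a conjugate pair |z|^2 = z * conj(z) = (product of roots) = c/a = 1/(0.149) = 6.711409, so |z| = sqrt(6.711409) = 2.5906 for both roots.
Moduli of all roots: 2.5906, 2.5906.
All moduli strictly greater than 1? Yes.
Verdict: Invertible.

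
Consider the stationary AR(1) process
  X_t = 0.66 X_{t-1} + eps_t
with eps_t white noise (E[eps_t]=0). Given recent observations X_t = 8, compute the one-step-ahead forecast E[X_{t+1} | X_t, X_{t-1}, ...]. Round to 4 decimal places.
E[X_{t+1} \mid \mathcal F_t] = 5.2800

For an AR(p) model X_t = c + sum_i phi_i X_{t-i} + eps_t, the
one-step-ahead conditional mean is
  E[X_{t+1} | X_t, ...] = c + sum_i phi_i X_{t+1-i}.
Substitute known values:
  E[X_{t+1} | ...] = (0.66) * (8)
                   = 5.2800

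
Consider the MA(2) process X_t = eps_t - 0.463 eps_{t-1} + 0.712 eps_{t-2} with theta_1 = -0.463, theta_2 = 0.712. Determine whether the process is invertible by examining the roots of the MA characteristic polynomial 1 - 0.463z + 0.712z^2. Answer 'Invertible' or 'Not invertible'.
\text{Invertible}

The MA(q) characteristic polynomial is P(z) = 1 - 0.463z + 0.712z^2.
Invertibility requires all roots to lie outside the unit circle, i.e. |z| > 1 for every root.
Set 1 + (-0.463) z + (0.712) z^2 = 0, i.e. a z^2 + b z + c = 0 with a = 0.712, b = -0.463, c = 1.
Discriminant D = b^2 - 4ac = (-0.463)^2 - 4*(0.712)*1 = 0.214369 - (2.848) = -2.633631.
D < 0, so the roots are the complex-conjugate pair z = (-b +/- i sqrt(-D)) / (2a) = 0.3251 +/- 1.1396i.
For a conjugate pair |z|^2 = z * conj(z) = (product of roots) = c/a = 1/(0.712) = 1.404494, so |z| = sqrt(1.404494) = 1.1851 for both roots.
Moduli of all roots: 1.1851, 1.1851.
All moduli strictly greater than 1? Yes.
Verdict: Invertible.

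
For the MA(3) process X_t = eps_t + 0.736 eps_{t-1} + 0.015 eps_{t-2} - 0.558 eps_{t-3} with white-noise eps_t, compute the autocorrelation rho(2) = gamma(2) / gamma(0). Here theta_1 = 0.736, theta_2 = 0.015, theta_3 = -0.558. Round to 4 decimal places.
\rho(2) = -0.2135

For an MA(q) process with theta_0 = 1, the autocovariance is
  gamma(k) = sigma^2 * sum_{i=0..q-k} theta_i * theta_{i+k},
and rho(k) = gamma(k) / gamma(0). Sigma^2 cancels.
  numerator   = (1)*(0.015) + (0.736)*(-0.558) = -0.395688.
  denominator = (1)^2 + (0.736)^2 + (0.015)^2 + (-0.558)^2 = 1.853285.
  rho(2) = -0.395688 / 1.853285 = -0.2135.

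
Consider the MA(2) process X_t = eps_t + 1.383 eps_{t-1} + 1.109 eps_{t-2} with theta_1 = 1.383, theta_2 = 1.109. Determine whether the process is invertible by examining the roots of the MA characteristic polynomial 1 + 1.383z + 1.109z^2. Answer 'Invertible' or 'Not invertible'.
\text{Not invertible}

The MA(q) characteristic polynomial is P(z) = 1 + 1.383z + 1.109z^2.
Invertibility requires all roots to lie outside the unit circle, i.e. |z| > 1 for every root.
Set 1 + (1.383) z + (1.109) z^2 = 0, i.e. a z^2 + b z + c = 0 with a = 1.109, b = 1.383, c = 1.
Discriminant D = b^2 - 4ac = (1.383)^2 - 4*(1.109)*1 = 1.912689 - (4.436) = -2.523311.
D < 0, so the roots are the complex-conjugate pair z = (-b +/- i sqrt(-D)) / (2a) = -0.6235 +/- 0.7162i.
For a conjugate pair |z|^2 = z * conj(z) = (product of roots) = c/a = 1/(1.109) = 0.901713, so |z| = sqrt(0.901713) = 0.9496 for both roots.
Moduli of all roots: 0.9496, 0.9496.
All moduli strictly greater than 1? No.
Verdict: Not invertible.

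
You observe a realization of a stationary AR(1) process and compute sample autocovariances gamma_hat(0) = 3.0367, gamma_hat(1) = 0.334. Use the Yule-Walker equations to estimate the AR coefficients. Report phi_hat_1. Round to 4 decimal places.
\hat\phi_{1} = 0.1100

The Yule-Walker equations for an AR(p) process read, in matrix form,
  Gamma_p phi = r_p,   with   (Gamma_p)_{ij} = gamma(|i - j|),
                       (r_p)_i = gamma(i),   i,j = 1..p.
Substitute the sample gammas (Toeplitz matrix and right-hand side of size 1):
  Gamma_p = [[3.0367]]
  r_p     = [0.334]
With p = 1 this is the single equation gamma(0) phi_1 = gamma(1):
  phi_hat_1 = gamma(1) / gamma(0) = 0.334 / 3.0367 = 0.1100.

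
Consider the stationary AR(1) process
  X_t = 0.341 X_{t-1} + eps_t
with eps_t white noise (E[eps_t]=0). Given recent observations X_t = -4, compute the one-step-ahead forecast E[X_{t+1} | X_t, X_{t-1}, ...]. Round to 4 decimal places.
E[X_{t+1} \mid \mathcal F_t] = -1.3640

For an AR(p) model X_t = c + sum_i phi_i X_{t-i} + eps_t, the
one-step-ahead conditional mean is
  E[X_{t+1} | X_t, ...] = c + sum_i phi_i X_{t+1-i}.
Substitute known values:
  E[X_{t+1} | ...] = (0.341) * (-4)
                   = -1.3640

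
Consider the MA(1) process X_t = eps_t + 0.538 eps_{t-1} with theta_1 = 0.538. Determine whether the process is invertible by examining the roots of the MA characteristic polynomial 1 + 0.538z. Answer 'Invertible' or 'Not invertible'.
\text{Invertible}

The MA(q) characteristic polynomial is P(z) = 1 + 0.538z.
Invertibility requires all roots to lie outside the unit circle, i.e. |z| > 1 for every root.
This is linear in z: 1 + (0.538) z = 0  =>  z = -1/(0.538) = -1.858736,  |z| = 1.858736.
Moduli of all roots: 1.8587.
All moduli strictly greater than 1? Yes.
Verdict: Invertible.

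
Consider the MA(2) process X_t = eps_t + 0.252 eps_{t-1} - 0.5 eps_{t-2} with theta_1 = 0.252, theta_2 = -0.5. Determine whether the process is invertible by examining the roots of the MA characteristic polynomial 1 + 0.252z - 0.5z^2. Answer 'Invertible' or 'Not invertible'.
\text{Invertible}

The MA(q) characteristic polynomial is P(z) = 1 + 0.252z - 0.5z^2.
Invertibility requires all roots to lie outside the unit circle, i.e. |z| > 1 for every root.
Set 1 + (0.252) z + (-0.5) z^2 = 0, i.e. a z^2 + b z + c = 0 with a = -0.5, b = 0.252, c = 1.
Discriminant D = b^2 - 4ac = (0.252)^2 - 4*(-0.5)*1 = 0.063504 - (-2) = 2.063504.
D >= 0, so the roots are real: z = (-b +/- sqrt(D)) / (2a) = (-0.252 +/- 1.43649) / (-1).
  z_1 = (-0.252 + 1.43649) / (-1) = -1.1845,   |z_1| = 1.1845.
  z_2 = (-0.252 - 1.43649) / (-1) = 1.6885,   |z_2| = 1.6885.
Moduli of all roots: 1.1845, 1.6885.
All moduli strictly greater than 1? Yes.
Verdict: Invertible.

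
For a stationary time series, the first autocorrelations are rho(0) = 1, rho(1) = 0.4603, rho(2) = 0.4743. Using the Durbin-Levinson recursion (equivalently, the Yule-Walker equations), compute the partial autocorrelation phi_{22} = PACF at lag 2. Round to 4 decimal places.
\phi_{22} = 0.3330

The PACF at lag k is phi_{kk}, the last component of the solution
to the Yule-Walker system G_k phi = r_k where
  (G_k)_{ij} = rho(|i - j|), (r_k)_i = rho(i), i,j = 1..k.
Equivalently, Durbin-Levinson gives phi_{kk} iteratively:
  phi_{11} = rho(1)
  phi_{kk} = [rho(k) - sum_{j=1..k-1} phi_{k-1,j} rho(k-j)]
            / [1 - sum_{j=1..k-1} phi_{k-1,j} rho(j)],
  phi_{k,j} = phi_{k-1,j} - phi_{kk} phi_{k-1,k-j},  j = 1..k-1.
Step k = 1:
  phi_11 = rho(1) = 0.4603.
Step k = 2:
  phi_22 = [rho(2) - phi_11 rho(1)] / [1 - phi_11 rho(1)] = [0.4743 - (0.4603)(0.4603)] / [1 - (0.4603)(0.4603)]
         = 0.26242391 / 0.78812391 = 0.333.
Therefore phi_{22} = 0.3330.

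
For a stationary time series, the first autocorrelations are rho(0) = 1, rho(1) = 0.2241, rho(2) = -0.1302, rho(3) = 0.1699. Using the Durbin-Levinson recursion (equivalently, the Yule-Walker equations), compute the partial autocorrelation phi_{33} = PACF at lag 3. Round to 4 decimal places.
\phi_{33} = 0.2700

The PACF at lag k is phi_{kk}, the last component of the solution
to the Yule-Walker system G_k phi = r_k where
  (G_k)_{ij} = rho(|i - j|), (r_k)_i = rho(i), i,j = 1..k.
Equivalently, Durbin-Levinson gives phi_{kk} iteratively:
  phi_{11} = rho(1)
  phi_{kk} = [rho(k) - sum_{j=1..k-1} phi_{k-1,j} rho(k-j)]
            / [1 - sum_{j=1..k-1} phi_{k-1,j} rho(j)],
  phi_{k,j} = phi_{k-1,j} - phi_{kk} phi_{k-1,k-j},  j = 1..k-1.
Step k = 1:
  phi_11 = rho(1) = 0.2241.
Step k = 2:
  phi_22 = [rho(2) - phi_11 rho(1)] / [1 - phi_11 rho(1)] = [-0.1302 - (0.2241)(0.2241)] / [1 - (0.2241)(0.2241)]
         = -0.18042081 / 0.94977919 = -0.189961.
  Update: phi_21 = phi_11 - phi_22 phi_11 = 0.2241 - (-0.189961)(0.2241) = 0.26667.
Step k = 3:
  phi_33 = [rho(3) - phi_21 rho(2) - phi_22 rho(1)] / [1 - phi_21 rho(1) - phi_22 rho(2)]
    numerator   = 0.1699 - (0.26667)(-0.1302) - (-0.189961)(0.2241) = 0.24719068
    denominator = 1 - (0.26667)(0.2241) - (-0.189961)(-0.1302) = 0.91550631
  phi_33 = 0.24719068 / 0.91550631 = 0.27.
Therefore phi_{33} = 0.2700.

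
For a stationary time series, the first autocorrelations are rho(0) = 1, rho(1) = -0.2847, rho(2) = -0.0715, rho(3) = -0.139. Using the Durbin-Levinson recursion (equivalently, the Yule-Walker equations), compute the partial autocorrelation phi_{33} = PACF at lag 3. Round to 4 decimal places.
\phi_{33} = -0.2350

The PACF at lag k is phi_{kk}, the last component of the solution
to the Yule-Walker system G_k phi = r_k where
  (G_k)_{ij} = rho(|i - j|), (r_k)_i = rho(i), i,j = 1..k.
Equivalently, Durbin-Levinson gives phi_{kk} iteratively:
  phi_{11} = rho(1)
  phi_{kk} = [rho(k) - sum_{j=1..k-1} phi_{k-1,j} rho(k-j)]
            / [1 - sum_{j=1..k-1} phi_{k-1,j} rho(j)],
  phi_{k,j} = phi_{k-1,j} - phi_{kk} phi_{k-1,k-j},  j = 1..k-1.
Step k = 1:
  phi_11 = rho(1) = -0.2847.
Step k = 2:
  phi_22 = [rho(2) - phi_11 rho(1)] / [1 - phi_11 rho(1)] = [-0.0715 - (-0.2847)(-0.2847)] / [1 - (-0.2847)(-0.2847)]
         = -0.15255409 / 0.91894591 = -0.16601.
  Update: phi_21 = phi_11 - phi_22 phi_11 = -0.2847 - (-0.16601)(-0.2847) = -0.331963.
Step k = 3:
  phi_33 = [rho(3) - phi_21 rho(2) - phi_22 rho(1)] / [1 - phi_21 rho(1) - phi_22 rho(2)]
    numerator   = -0.139 - (-0.331963)(-0.0715) - (-0.16601)(-0.2847) = -0.20999836
    denominator = 1 - (-0.331963)(-0.2847) - (-0.16601)(-0.0715) = 0.89362043
  phi_33 = -0.20999836 / 0.89362043 = -0.235.
Therefore phi_{33} = -0.2350.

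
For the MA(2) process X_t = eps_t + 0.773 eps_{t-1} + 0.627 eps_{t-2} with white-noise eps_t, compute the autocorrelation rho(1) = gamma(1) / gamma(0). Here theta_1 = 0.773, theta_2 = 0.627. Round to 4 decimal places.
\rho(1) = 0.6318

For an MA(q) process with theta_0 = 1, the autocovariance is
  gamma(k) = sigma^2 * sum_{i=0..q-k} theta_i * theta_{i+k},
and rho(k) = gamma(k) / gamma(0). Sigma^2 cancels.
  numerator   = (1)*(0.773) + (0.773)*(0.627) = 1.257671.
  denominator = (1)^2 + (0.773)^2 + (0.627)^2 = 1.990658.
  rho(1) = 1.257671 / 1.990658 = 0.6318.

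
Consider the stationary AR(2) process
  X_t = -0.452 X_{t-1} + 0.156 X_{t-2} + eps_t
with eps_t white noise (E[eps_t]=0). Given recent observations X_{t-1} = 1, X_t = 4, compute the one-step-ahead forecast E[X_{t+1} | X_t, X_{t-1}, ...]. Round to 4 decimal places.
E[X_{t+1} \mid \mathcal F_t] = -1.6520

For an AR(p) model X_t = c + sum_i phi_i X_{t-i} + eps_t, the
one-step-ahead conditional mean is
  E[X_{t+1} | X_t, ...] = c + sum_i phi_i X_{t+1-i}.
Substitute known values:
  E[X_{t+1} | ...] = (-0.452) * (4) + (0.156) * (1)
                   = -1.6520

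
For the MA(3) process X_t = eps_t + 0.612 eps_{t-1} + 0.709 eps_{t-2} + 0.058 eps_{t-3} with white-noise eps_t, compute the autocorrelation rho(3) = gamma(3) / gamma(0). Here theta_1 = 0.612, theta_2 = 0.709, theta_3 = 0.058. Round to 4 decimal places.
\rho(3) = 0.0308

For an MA(q) process with theta_0 = 1, the autocovariance is
  gamma(k) = sigma^2 * sum_{i=0..q-k} theta_i * theta_{i+k},
and rho(k) = gamma(k) / gamma(0). Sigma^2 cancels.
  numerator   = (1)*(0.058) = 0.058.
  denominator = (1)^2 + (0.612)^2 + (0.709)^2 + (0.058)^2 = 1.880589.
  rho(3) = 0.058 / 1.880589 = 0.0308.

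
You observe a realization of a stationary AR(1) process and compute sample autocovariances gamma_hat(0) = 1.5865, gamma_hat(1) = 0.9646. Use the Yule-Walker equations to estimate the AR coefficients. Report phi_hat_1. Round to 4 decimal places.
\hat\phi_{1} = 0.6080

The Yule-Walker equations for an AR(p) process read, in matrix form,
  Gamma_p phi = r_p,   with   (Gamma_p)_{ij} = gamma(|i - j|),
                       (r_p)_i = gamma(i),   i,j = 1..p.
Substitute the sample gammas (Toeplitz matrix and right-hand side of size 1):
  Gamma_p = [[1.5865]]
  r_p     = [0.9646]
With p = 1 this is the single equation gamma(0) phi_1 = gamma(1):
  phi_hat_1 = gamma(1) / gamma(0) = 0.9646 / 1.5865 = 0.6080.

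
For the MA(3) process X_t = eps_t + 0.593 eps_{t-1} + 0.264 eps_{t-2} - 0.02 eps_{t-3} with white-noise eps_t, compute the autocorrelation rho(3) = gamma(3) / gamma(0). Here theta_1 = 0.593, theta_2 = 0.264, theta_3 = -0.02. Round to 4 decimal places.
\rho(3) = -0.0141

For an MA(q) process with theta_0 = 1, the autocovariance is
  gamma(k) = sigma^2 * sum_{i=0..q-k} theta_i * theta_{i+k},
and rho(k) = gamma(k) / gamma(0). Sigma^2 cancels.
  numerator   = (1)*(-0.02) = -0.02.
  denominator = (1)^2 + (0.593)^2 + (0.264)^2 + (-0.02)^2 = 1.421745.
  rho(3) = -0.02 / 1.421745 = -0.0141.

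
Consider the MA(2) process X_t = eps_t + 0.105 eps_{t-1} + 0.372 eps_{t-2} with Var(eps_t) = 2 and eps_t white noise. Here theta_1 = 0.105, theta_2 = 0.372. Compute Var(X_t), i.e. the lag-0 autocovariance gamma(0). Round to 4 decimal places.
\gamma(0) = 2.2988

For an MA(q) process X_t = eps_t + sum_i theta_i eps_{t-i} with
Var(eps_t) = sigma^2, the variance is
  gamma(0) = sigma^2 * (1 + sum_i theta_i^2).
  sum_i theta_i^2 = (0.105)^2 + (0.372)^2 = 0.011025 + 0.138384 = 0.149409.
  gamma(0) = 2 * (1 + 0.149409) = 2 * 1.149409 = 2.298818, which rounds to 2.2988.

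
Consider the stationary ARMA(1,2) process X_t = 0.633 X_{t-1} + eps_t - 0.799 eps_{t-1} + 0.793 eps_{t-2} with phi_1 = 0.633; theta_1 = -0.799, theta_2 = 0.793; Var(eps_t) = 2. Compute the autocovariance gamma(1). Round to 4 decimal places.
\gamma(1) = 0.4393

Multiply the model equation by X_{t-k} and take expectations. With theta_0 = psi_0 = 1 and psi_j the MA(infinity) weights, this gives
  gamma(k) - sum_i phi_i gamma(k-i) = c_k,
  c_k = sigma^2 * sum_{j=k..q} theta_j psi_{j-k}   (c_k = 0 for k > q),
using gamma(-m) = gamma(m).
psi-weights needed (psi_j = theta_j + sum_i phi_i psi_{j-i}):
  psi_1 = theta_1 + phi_1 = -0.799 + (0.633) = -0.166
  psi_2 = theta_2 + phi_1 psi_1 = 0.793 + (0.633)(-0.166) = 0.687922
Right-hand sides:
  c_0 = sigma^2 (1 + theta_1 psi_1 + theta_2 psi_2) = 2 * (1 + (-0.799)(-0.166) + (0.793)(0.687922)) = 2 * 1.678156 = 3.356312
  c_1 = sigma^2 (theta_1 + theta_2 psi_1) = 2 * (-0.799 + (0.793)(-0.166)) = -1.861276
  c_2 = sigma^2 theta_2 = 2 * (0.793) = 1.586
Equations for k = 0 and k = 1 (AR order 1):
  gamma(0) = phi_1 gamma(1) + c_0
  gamma(1) = phi_1 gamma(0) + c_1
Substituting the second into the first: gamma(0) (1 - phi_1^2) = c_0 + phi_1 c_1, so
  gamma(0) = (c_0 + phi_1 c_1) / (1 - phi_1^2) = (3.356312 + (0.633)(-1.861276)) / (1 - (0.633)^2) = 2.178125 / 0.599311 = 3.634381.
  gamma(1) = phi_1 gamma(0) + c_1 = (0.633)(3.634381) + (-1.861276) = 0.439287.
Therefore gamma(1) = 0.4393 (to 4 decimal places).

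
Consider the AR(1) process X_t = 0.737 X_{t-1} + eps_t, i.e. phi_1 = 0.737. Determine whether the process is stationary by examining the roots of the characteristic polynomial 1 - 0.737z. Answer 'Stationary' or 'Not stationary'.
\text{Stationary}

The AR(p) characteristic polynomial is P(z) = 1 - 0.737z.
Stationarity requires all roots to lie outside the unit circle, i.e. |z| > 1 for every root.
This is linear in z: 1 + (-0.737) z = 0  =>  z = -1/(-0.737) = 1.356852,  |z| = 1.356852.
Moduli of all roots: 1.3569.
All moduli strictly greater than 1? Yes.
Verdict: Stationary.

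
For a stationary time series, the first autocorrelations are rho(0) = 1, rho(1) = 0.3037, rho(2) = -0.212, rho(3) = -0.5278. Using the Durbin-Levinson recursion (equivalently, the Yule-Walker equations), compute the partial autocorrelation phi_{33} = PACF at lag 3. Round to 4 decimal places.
\phi_{33} = -0.4220

The PACF at lag k is phi_{kk}, the last component of the solution
to the Yule-Walker system G_k phi = r_k where
  (G_k)_{ij} = rho(|i - j|), (r_k)_i = rho(i), i,j = 1..k.
Equivalently, Durbin-Levinson gives phi_{kk} iteratively:
  phi_{11} = rho(1)
  phi_{kk} = [rho(k) - sum_{j=1..k-1} phi_{k-1,j} rho(k-j)]
            / [1 - sum_{j=1..k-1} phi_{k-1,j} rho(j)],
  phi_{k,j} = phi_{k-1,j} - phi_{kk} phi_{k-1,k-j},  j = 1..k-1.
Step k = 1:
  phi_11 = rho(1) = 0.3037.
Step k = 2:
  phi_22 = [rho(2) - phi_11 rho(1)] / [1 - phi_11 rho(1)] = [-0.212 - (0.3037)(0.3037)] / [1 - (0.3037)(0.3037)]
         = -0.30423369 / 0.90776631 = -0.335145.
  Update: phi_21 = phi_11 - phi_22 phi_11 = 0.3037 - (-0.335145)(0.3037) = 0.405484.
Step k = 3:
  phi_33 = [rho(3) - phi_21 rho(2) - phi_22 rho(1)] / [1 - phi_21 rho(1) - phi_22 rho(2)]
    numerator   = -0.5278 - (0.405484)(-0.212) - (-0.335145)(0.3037) = -0.34005381
    denominator = 1 - (0.405484)(0.3037) - (-0.335145)(-0.212) = 0.80580379
  phi_33 = -0.34005381 / 0.80580379 = -0.422.
Therefore phi_{33} = -0.4220.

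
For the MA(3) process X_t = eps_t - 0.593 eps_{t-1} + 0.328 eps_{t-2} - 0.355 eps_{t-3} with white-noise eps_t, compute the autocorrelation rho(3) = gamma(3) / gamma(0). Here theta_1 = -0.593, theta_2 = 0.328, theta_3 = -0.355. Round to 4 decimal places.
\rho(3) = -0.2239

For an MA(q) process with theta_0 = 1, the autocovariance is
  gamma(k) = sigma^2 * sum_{i=0..q-k} theta_i * theta_{i+k},
and rho(k) = gamma(k) / gamma(0). Sigma^2 cancels.
  numerator   = (1)*(-0.355) = -0.355.
  denominator = (1)^2 + (-0.593)^2 + (0.328)^2 + (-0.355)^2 = 1.585258.
  rho(3) = -0.355 / 1.585258 = -0.2239.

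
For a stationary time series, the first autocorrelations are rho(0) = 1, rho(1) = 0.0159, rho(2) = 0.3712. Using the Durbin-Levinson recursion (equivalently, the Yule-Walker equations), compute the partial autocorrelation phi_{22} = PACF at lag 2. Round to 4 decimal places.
\phi_{22} = 0.3710

The PACF at lag k is phi_{kk}, the last component of the solution
to the Yule-Walker system G_k phi = r_k where
  (G_k)_{ij} = rho(|i - j|), (r_k)_i = rho(i), i,j = 1..k.
Equivalently, Durbin-Levinson gives phi_{kk} iteratively:
  phi_{11} = rho(1)
  phi_{kk} = [rho(k) - sum_{j=1..k-1} phi_{k-1,j} rho(k-j)]
            / [1 - sum_{j=1..k-1} phi_{k-1,j} rho(j)],
  phi_{k,j} = phi_{k-1,j} - phi_{kk} phi_{k-1,k-j},  j = 1..k-1.
Step k = 1:
  phi_11 = rho(1) = 0.0159.
Step k = 2:
  phi_22 = [rho(2) - phi_11 rho(1)] / [1 - phi_11 rho(1)] = [0.3712 - (0.0159)(0.0159)] / [1 - (0.0159)(0.0159)]
         = 0.37094719 / 0.99974719 = 0.371.
Therefore phi_{22} = 0.3710.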